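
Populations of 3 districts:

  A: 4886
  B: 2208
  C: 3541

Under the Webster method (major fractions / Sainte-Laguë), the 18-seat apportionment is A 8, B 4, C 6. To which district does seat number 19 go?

Priority for the next seat is population ÷ (current seats + 0.5).
Priorities: A 574.824, B 490.667, C 544.769.
Highest priority: A.

A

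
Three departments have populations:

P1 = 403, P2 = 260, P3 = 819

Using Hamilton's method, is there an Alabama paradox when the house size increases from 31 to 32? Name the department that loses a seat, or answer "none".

At 31 seats: P1 8, P2 6, P3 17.
At 32 seats: P1 9, P2 5, P3 18.
P2 drops from 6 to 5.

P2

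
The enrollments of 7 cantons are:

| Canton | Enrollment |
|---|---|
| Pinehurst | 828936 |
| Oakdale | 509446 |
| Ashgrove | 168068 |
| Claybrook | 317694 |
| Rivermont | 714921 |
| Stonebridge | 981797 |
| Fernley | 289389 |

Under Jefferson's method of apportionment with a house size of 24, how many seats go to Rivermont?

5

Standard divisor 3810251/24 ≈ 158760.458; standard quotas: Pinehurst 5.221, Oakdale 3.209, Ashgrove 1.059, Claybrook 2.001, Rivermont 4.503, Stonebridge 6.184, Fernley 1.823.
Rounding down gives 5, 3, 1, 2, 4, 6, 1 = 22 seats, so the divisor must be adjusted.
With modified divisor 141600: modified quotas Pinehurst 5.854, Oakdale 3.598, Ashgrove 1.187, Claybrook 2.244, Rivermont 5.049, Stonebridge 6.934, Fernley 2.044.
Rounding down: Pinehurst 5, Oakdale 3, Ashgrove 1, Claybrook 2, Rivermont 5, Stonebridge 6, Fernley 2 (total 24).
Rivermont receives 5.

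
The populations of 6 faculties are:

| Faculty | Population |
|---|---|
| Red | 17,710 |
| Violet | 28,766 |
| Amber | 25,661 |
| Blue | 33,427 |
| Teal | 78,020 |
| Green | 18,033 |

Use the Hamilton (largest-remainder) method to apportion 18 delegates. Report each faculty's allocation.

Red: 2, Violet: 2, Amber: 2, Blue: 3, Teal: 7, Green: 2

Total 201617; standard divisor 201617/18 ≈ 11200.944.
Standard quotas: Red 1.5811, Violet 2.5682, Amber 2.2910, Blue 2.9843, Teal 6.9655, Green 1.6100.
Lower quotas: Red 1, Violet 2, Amber 2, Blue 2, Teal 6, Green 1 (sum 14, leaving 4 seats).
Remainders in descending order: Blue 0.9843, Teal 0.9655, Green 0.6100, Red 0.5811, Violet 0.5682, Amber 0.2910.
Largest remainders: Blue, Teal, Green, Red receive the extra seats.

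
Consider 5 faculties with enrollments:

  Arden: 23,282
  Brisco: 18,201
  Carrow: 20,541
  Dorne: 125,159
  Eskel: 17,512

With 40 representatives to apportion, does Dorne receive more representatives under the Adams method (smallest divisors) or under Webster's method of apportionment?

Adams: Arden 5, Brisco 4, Carrow 4, Dorne 23, Eskel 4.
Webster: Arden 5, Brisco 4, Carrow 4, Dorne 24, Eskel 3.
Dorne gets 23 under Adams and 24 under Webster.

Webster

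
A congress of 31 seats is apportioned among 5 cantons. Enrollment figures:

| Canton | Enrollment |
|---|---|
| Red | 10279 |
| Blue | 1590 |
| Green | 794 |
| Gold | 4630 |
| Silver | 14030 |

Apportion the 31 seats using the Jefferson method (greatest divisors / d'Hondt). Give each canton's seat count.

Red: 11, Blue: 1, Green: 0, Gold: 4, Silver: 15

Standard divisor 31323/31 ≈ 1010.419; standard quotas: Red 10.173, Blue 1.574, Green 0.786, Gold 4.582, Silver 13.885.
Rounding down gives 10, 1, 0, 4, 13 = 28 seats, so the divisor must be adjusted.
With modified divisor 930: modified quotas Red 11.053, Blue 1.710, Green 0.854, Gold 4.978, Silver 15.086.
Rounding down: Red 11, Blue 1, Green 0, Gold 4, Silver 15 (total 31).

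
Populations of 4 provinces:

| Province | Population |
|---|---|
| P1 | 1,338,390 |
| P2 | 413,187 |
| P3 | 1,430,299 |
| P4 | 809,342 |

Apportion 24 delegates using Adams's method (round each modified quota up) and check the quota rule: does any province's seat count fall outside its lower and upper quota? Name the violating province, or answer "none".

none

Standard quotas: P1 8.048, P2 2.485, P3 8.601, P4 4.867.
Adams allocation: P1 8, P2 3, P3 8, P4 5.
Every allocation lies between the lower and upper quota.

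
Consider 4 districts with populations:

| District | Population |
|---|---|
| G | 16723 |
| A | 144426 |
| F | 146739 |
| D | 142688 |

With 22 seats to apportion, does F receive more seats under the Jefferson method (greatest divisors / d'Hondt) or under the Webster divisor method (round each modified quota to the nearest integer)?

Jefferson: G 0, A 7, F 8, D 7.
Webster: G 1, A 7, F 7, D 7.
F gets 8 under Jefferson and 7 under Webster.

Jefferson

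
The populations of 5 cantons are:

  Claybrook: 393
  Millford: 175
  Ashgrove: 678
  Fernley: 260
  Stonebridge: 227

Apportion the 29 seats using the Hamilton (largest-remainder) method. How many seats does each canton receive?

Standard divisor: 1733 ÷ 29 ≈ 59.759.
Standard quotas: Claybrook 6.576, Millford 2.928, Ashgrove 11.346, Fernley 4.351, Stonebridge 3.799.
Lower quotas: Claybrook 6, Millford 2, Ashgrove 11, Fernley 4, Stonebridge 3 (sum 26, leaving 3 seats).
Remainders in descending order: Millford 0.928, Stonebridge 0.799, Claybrook 0.576, Fernley 0.351, Ashgrove 0.346.
Largest remainders: Millford, Stonebridge, Claybrook receive the extra seats.

Claybrook 7, Millford 3, Ashgrove 11, Fernley 4, Stonebridge 4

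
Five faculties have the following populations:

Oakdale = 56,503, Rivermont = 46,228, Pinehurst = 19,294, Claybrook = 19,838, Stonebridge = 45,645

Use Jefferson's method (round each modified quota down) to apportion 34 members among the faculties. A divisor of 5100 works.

With modified divisor 5100: modified quotas Oakdale 11.079, Rivermont 9.064, Pinehurst 3.783, Claybrook 3.890, Stonebridge 8.950.
Rounding down: Oakdale 11, Rivermont 9, Pinehurst 3, Claybrook 3, Stonebridge 8 (total 34).

Oakdale 11, Rivermont 9, Pinehurst 3, Claybrook 3, Stonebridge 8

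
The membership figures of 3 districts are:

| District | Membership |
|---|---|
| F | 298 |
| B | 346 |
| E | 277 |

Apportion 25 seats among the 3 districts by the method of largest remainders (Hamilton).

Standard divisor: 921 ÷ 25 ≈ 36.84.
Standard quotas: F 8.089, B 9.392, E 7.519.
Lower quotas: F 8, B 9, E 7 (sum 24, leaving 1 seat).
Remainders in descending order: E 0.519, B 0.392, F 0.089.
Largest remainder: E receives the extra seat.

F: 8, B: 9, E: 8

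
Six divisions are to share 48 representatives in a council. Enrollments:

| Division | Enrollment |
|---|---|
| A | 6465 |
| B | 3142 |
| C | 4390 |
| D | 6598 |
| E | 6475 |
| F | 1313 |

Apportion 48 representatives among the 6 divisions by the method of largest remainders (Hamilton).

The standard divisor is 28383/48 ≈ 591.312.
Standard quotas: A 10.9333, B 5.3136, C 7.4242, D 11.1582, E 10.9502, F 2.2205.
Lower quotas: A 10, B 5, C 7, D 11, E 10, F 2 (sum 45, leaving 3 seats).
Remainders in descending order: E 0.9502, A 0.9333, C 0.4242, B 0.3136, F 0.2205, D 0.1582.
Largest remainders: E, A, C receive the extra seats.

A 11; B 5; C 8; D 11; E 11; F 2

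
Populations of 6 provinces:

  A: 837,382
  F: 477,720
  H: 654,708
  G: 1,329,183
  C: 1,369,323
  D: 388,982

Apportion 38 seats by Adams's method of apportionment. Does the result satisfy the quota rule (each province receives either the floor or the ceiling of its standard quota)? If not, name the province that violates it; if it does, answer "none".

none

Standard quotas: A 6.292, F 3.590, H 4.919, G 9.987, C 10.289, D 2.923.
Adams allocation: A 6, F 4, H 5, G 10, C 10, D 3.
Every allocation lies between the lower and upper quota.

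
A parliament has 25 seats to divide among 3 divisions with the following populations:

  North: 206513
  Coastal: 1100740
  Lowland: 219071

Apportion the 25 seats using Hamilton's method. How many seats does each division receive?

Total 1526324; standard divisor 1526324/25 ≈ 61052.96.
Standard quotas: North 3.3825, Coastal 18.0293, Lowland 3.5882.
Lower quotas: North 3, Coastal 18, Lowland 3 (sum 24, leaving 1 seat).
Remainders in descending order: Lowland 0.5882, North 0.3825, Coastal 0.0293.
Largest remainder: Lowland receives the extra seat.

North: 3, Coastal: 18, Lowland: 4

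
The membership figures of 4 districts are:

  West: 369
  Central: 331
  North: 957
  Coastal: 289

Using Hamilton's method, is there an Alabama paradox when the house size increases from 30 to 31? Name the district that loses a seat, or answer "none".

At 30 seats: West 6, Central 5, North 15, Coastal 4.
At 31 seats: West 6, Central 5, North 15, Coastal 5.
No district's allocation decreased.

none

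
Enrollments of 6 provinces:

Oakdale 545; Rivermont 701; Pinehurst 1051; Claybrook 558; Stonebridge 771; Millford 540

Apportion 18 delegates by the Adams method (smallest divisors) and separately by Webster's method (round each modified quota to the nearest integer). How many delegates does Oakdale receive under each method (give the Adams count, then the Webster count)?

3 and 2

Adams: Oakdale 3, Rivermont 3, Pinehurst 4, Claybrook 3, Stonebridge 3, Millford 2.
Webster: Oakdale 2, Rivermont 3, Pinehurst 5, Claybrook 3, Stonebridge 3, Millford 2.
Oakdale gets 3 under Adams and 2 under Webster.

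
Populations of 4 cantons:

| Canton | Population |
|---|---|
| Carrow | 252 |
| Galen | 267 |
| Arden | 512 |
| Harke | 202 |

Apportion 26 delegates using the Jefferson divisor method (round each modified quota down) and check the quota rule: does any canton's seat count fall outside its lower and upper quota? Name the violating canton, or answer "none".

none

Standard quotas: Carrow 5.314, Galen 5.630, Arden 10.796, Harke 4.260.
Jefferson allocation: Carrow 5, Galen 6, Arden 11, Harke 4.
Every allocation lies between the lower and upper quota.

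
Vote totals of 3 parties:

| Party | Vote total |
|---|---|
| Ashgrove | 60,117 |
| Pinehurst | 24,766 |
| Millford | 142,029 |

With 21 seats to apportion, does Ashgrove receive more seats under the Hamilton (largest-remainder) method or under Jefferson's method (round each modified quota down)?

Hamilton: Ashgrove 6, Pinehurst 2, Millford 13.
Jefferson: Ashgrove 5, Pinehurst 2, Millford 14.
Ashgrove gets 6 under Hamilton and 5 under Jefferson.

Hamilton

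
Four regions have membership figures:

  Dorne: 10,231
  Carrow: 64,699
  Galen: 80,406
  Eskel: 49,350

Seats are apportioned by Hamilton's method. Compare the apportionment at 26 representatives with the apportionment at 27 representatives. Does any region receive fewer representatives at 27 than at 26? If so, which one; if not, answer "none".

Dorne

At 26 seats: Dorne 2, Carrow 8, Galen 10, Eskel 6.
At 27 seats: Dorne 1, Carrow 9, Galen 11, Eskel 6.
Dorne drops from 2 to 1.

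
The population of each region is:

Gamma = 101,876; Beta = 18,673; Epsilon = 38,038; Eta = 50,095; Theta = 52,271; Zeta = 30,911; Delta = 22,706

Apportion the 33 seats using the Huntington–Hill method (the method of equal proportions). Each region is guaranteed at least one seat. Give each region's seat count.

Gamma=11; Beta=2; Epsilon=4; Eta=5; Theta=6; Zeta=3; Delta=2

With divisor 9407: modified quotas Gamma 10.830, Beta 1.985, Epsilon 4.044, Eta 5.325, Theta 5.557, Zeta 3.286, Delta 2.414.
Geometric-mean thresholds: Gamma √(10·11)=10.488, Beta √(1·2)=1.414, Epsilon √(4·5)=4.472, Eta √(5·6)=5.477, Theta √(5·6)=5.477, Zeta √(3·4)=3.464, Delta √(2·3)=2.449.
Each quota rounded against its threshold gives Gamma 11, Beta 2, Epsilon 4, Eta 5, Theta 6, Zeta 3, Delta 2 (total 33).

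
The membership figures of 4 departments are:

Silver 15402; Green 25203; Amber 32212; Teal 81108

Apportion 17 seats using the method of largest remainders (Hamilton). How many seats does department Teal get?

Total 153925; standard divisor 153925/17 ≈ 9054.412.
Standard quotas: Silver 1.7010, Green 2.7835, Amber 3.5576, Teal 8.9578.
Lower quotas: Silver 1, Green 2, Amber 3, Teal 8 (sum 14, leaving 3 seats).
Remainders in descending order: Teal 0.9578, Green 0.7835, Silver 0.7010, Amber 0.5576.
Largest remainders: Teal, Green, Silver receive the extra seats.
Teal receives 9.

9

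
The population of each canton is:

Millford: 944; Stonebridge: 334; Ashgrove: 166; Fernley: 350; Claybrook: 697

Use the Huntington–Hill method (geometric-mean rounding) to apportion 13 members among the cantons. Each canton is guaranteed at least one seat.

Millford 5, Stonebridge 2, Ashgrove 1, Fernley 2, Claybrook 3

With divisor 206: modified quotas Millford 4.583, Stonebridge 1.621, Ashgrove 0.806, Fernley 1.699, Claybrook 3.383.
Geometric-mean thresholds: Millford √(4·5)=4.472, Stonebridge √(1·2)=1.414, Ashgrove (min 1), Fernley √(1·2)=1.414, Claybrook √(3·4)=3.464.
Each quota rounded against its threshold gives Millford 5, Stonebridge 2, Ashgrove 1, Fernley 2, Claybrook 3 (total 13).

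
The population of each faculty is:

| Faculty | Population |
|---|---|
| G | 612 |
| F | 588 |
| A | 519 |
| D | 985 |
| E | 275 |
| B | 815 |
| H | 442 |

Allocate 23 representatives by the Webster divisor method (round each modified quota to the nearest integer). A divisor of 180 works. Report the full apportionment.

G=3, F=3, A=3, D=5, E=2, B=5, H=2

With modified divisor 180: modified quotas G 3.400, F 3.267, A 2.883, D 5.472, E 1.528, B 4.528, H 2.456.
Rounding to the nearest integer: G 3, F 3, A 3, D 5, E 2, B 5, H 2 (total 23).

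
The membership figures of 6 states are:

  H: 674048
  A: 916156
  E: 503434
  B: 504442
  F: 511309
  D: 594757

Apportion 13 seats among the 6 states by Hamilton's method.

H 2; A 3; E 2; B 2; F 2; D 2

Standard divisor: 3704146 ÷ 13 ≈ 284934.308.
Standard quotas: H 2.3656, A 3.2153, E 1.7668, B 1.7704, F 1.7945, D 2.0873.
Lower quotas: H 2, A 3, E 1, B 1, F 1, D 2 (sum 10, leaving 3 seats).
Remainders in descending order: F 0.7945, B 0.7704, E 0.7668, H 0.3656, A 0.2153, D 0.0873.
The surplus seats go to F, B, E.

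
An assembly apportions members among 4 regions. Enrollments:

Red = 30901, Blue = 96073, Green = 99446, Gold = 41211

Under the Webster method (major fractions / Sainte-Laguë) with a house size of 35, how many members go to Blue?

Standard divisor 267631/35 ≈ 7646.6; standard quotas: Red 4.041, Blue 12.564, Green 13.005, Gold 5.389.
Rounding to the nearest integer gives Red 4, Blue 13, Green 13, Gold 5 — total 35, matching the house size, so no adjustment is needed.
Blue receives 13.

13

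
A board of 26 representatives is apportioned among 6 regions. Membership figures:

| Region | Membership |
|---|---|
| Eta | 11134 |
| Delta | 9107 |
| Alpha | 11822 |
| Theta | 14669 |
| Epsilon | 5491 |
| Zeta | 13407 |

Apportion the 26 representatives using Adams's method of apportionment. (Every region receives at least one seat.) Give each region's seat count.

Eta=4, Delta=4, Alpha=5, Theta=6, Epsilon=2, Zeta=5

Standard divisor 65630/26 ≈ 2524.231; standard quotas: Eta 4.411, Delta 3.608, Alpha 4.683, Theta 5.811, Epsilon 2.175, Zeta 5.311.
Rounding up gives 5, 4, 5, 6, 3, 6 = 29 seats, so the divisor must be adjusted.
With modified divisor 2900: modified quotas Eta 3.839, Delta 3.140, Alpha 4.077, Theta 5.058, Epsilon 1.893, Zeta 4.623.
Rounding up: Eta 4, Delta 4, Alpha 5, Theta 6, Epsilon 2, Zeta 5 (total 26).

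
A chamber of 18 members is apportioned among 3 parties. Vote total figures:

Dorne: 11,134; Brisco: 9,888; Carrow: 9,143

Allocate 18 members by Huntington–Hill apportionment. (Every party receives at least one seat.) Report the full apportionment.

Dorne 7; Brisco 6; Carrow 5

With divisor 1694: modified quotas Dorne 6.573, Brisco 5.837, Carrow 5.397.
Geometric-mean thresholds: Dorne √(6·7)=6.481, Brisco √(5·6)=5.477, Carrow √(5·6)=5.477.
Each quota rounded against its threshold gives Dorne 7, Brisco 6, Carrow 5 (total 18).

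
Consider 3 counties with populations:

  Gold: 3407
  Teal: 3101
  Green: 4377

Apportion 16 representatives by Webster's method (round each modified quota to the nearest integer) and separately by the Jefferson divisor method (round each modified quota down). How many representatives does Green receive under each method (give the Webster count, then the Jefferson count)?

6 and 7

Webster: Gold 5, Teal 5, Green 6.
Jefferson: Gold 5, Teal 4, Green 7.
Green gets 6 under Webster and 7 under Jefferson.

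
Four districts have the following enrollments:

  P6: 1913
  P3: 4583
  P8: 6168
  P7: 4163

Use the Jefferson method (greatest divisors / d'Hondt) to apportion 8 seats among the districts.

Standard divisor 16827/8 ≈ 2103.375; standard quotas: P6 0.909, P3 2.179, P8 2.932, P7 1.979.
Rounding down gives 0, 2, 2, 1 = 5 seats, so the divisor must be adjusted.
With modified divisor 1700: modified quotas P6 1.125, P3 2.696, P8 3.628, P7 2.449.
Rounding down: P6 1, P3 2, P8 3, P7 2 (total 8).

P6 1, P3 2, P8 3, P7 2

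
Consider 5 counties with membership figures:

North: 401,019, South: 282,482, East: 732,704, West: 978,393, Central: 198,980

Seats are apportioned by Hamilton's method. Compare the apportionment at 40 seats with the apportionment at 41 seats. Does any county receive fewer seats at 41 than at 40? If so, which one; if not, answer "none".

At 40 seats: North 6, South 5, East 11, West 15, Central 3.
At 41 seats: North 6, South 4, East 12, West 16, Central 3.
South drops from 5 to 4.

South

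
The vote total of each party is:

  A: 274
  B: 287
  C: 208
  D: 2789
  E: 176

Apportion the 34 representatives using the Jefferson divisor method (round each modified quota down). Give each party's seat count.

A: 2, B: 2, C: 2, D: 27, E: 1

Standard divisor 3734/34 ≈ 109.824; standard quotas: A 2.495, B 2.613, C 1.894, D 25.395, E 1.603.
Rounding down gives 2, 2, 1, 25, 1 = 31 seats, so the divisor must be adjusted.
With modified divisor 100: modified quotas A 2.740, B 2.870, C 2.080, D 27.890, E 1.760.
Rounding down: A 2, B 2, C 2, D 27, E 1 (total 34).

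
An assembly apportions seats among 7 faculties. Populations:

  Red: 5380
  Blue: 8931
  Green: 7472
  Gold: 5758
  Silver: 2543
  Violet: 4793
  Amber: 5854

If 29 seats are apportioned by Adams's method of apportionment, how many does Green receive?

Standard divisor 40731/29 ≈ 1404.517; standard quotas: Red 3.830, Blue 6.359, Green 5.320, Gold 4.100, Silver 1.811, Violet 3.413, Amber 4.168.
Rounding up gives 4, 7, 6, 5, 2, 4, 5 = 33 seats, so the divisor must be adjusted.
With modified divisor 1550: modified quotas Red 3.471, Blue 5.762, Green 4.821, Gold 3.715, Silver 1.641, Violet 3.092, Amber 3.777.
Rounding up: Red 4, Blue 6, Green 5, Gold 4, Silver 2, Violet 4, Amber 4 (total 29).
Green receives 5.

5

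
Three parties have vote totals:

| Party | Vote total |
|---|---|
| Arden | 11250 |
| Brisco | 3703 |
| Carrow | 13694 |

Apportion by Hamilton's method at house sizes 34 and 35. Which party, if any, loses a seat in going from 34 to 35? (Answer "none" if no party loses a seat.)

Brisco

At 34 seats: Arden 13, Brisco 5, Carrow 16.
At 35 seats: Arden 14, Brisco 4, Carrow 17.
Brisco drops from 5 to 4.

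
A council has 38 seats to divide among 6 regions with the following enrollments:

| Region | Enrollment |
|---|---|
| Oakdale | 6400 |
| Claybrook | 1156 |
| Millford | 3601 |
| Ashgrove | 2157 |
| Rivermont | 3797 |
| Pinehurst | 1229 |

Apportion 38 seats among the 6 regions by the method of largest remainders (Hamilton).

Total 18340; standard divisor 18340/38 ≈ 482.632.
Standard quotas: Oakdale 13.2606, Claybrook 2.3952, Millford 7.4612, Ashgrove 4.4692, Rivermont 7.8673, Pinehurst 2.5465.
Lower quotas: Oakdale 13, Claybrook 2, Millford 7, Ashgrove 4, Rivermont 7, Pinehurst 2 (sum 35, leaving 3 seats).
Remainders in descending order: Rivermont 0.8673, Pinehurst 0.5465, Ashgrove 0.4692, Millford 0.4612, Claybrook 0.3952, Oakdale 0.2606.
The surplus seats go to Rivermont, Pinehurst, Ashgrove.

Oakdale=13, Claybrook=2, Millford=7, Ashgrove=5, Rivermont=8, Pinehurst=3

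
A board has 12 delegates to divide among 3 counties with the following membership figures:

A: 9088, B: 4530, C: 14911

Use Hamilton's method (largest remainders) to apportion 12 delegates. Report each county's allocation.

Total 28529; standard divisor 28529/12 ≈ 2377.417.
Standard quotas: A 3.8226, B 1.9054, C 6.2719.
Lower quotas: A 3, B 1, C 6 (sum 10, leaving 2 seats).
Remainders in descending order: B 0.9054, A 0.8226, C 0.2719.
The surplus seats go to B, A.

A=4, B=2, C=6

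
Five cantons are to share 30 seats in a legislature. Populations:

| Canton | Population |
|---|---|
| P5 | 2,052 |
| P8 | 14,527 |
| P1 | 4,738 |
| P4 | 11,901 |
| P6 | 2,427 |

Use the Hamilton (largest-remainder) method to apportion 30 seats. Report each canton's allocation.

P5 2, P8 12, P1 4, P4 10, P6 2

The standard divisor is 35645/30 ≈ 1188.167.
Standard quotas: P5 1.7270, P8 12.2264, P1 3.9877, P4 10.0163, P6 2.0426.
Lower quotas: P5 1, P8 12, P1 3, P4 10, P6 2 (sum 28, leaving 2 seats).
Remainders in descending order: P1 0.9877, P5 0.7270, P8 0.2264, P6 0.0426, P4 0.0163.
The surplus seats go to P1, P5.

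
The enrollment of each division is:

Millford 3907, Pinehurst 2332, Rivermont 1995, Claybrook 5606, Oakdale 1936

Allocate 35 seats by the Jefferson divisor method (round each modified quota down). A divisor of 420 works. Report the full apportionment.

Millford 9; Pinehurst 5; Rivermont 4; Claybrook 13; Oakdale 4

With modified divisor 420: modified quotas Millford 9.302, Pinehurst 5.552, Rivermont 4.750, Claybrook 13.348, Oakdale 4.610.
Rounding down: Millford 9, Pinehurst 5, Rivermont 4, Claybrook 13, Oakdale 4 (total 35).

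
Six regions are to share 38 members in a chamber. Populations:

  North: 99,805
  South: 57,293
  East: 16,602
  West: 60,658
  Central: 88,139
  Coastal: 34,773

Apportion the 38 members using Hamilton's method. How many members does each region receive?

Total 357270; standard divisor 357270/38 ≈ 9401.842.
Standard quotas: North 10.6155, South 6.0938, East 1.7658, West 6.4517, Central 9.3747, Coastal 3.6985.
Lower quotas: North 10, South 6, East 1, West 6, Central 9, Coastal 3 (sum 35, leaving 3 seats).
Remainders in descending order: East 0.7658, Coastal 0.6985, North 0.6155, West 0.4517, Central 0.3747, South 0.0938.
Largest remainders: East, Coastal, North receive the extra seats.

North=11; South=6; East=2; West=6; Central=9; Coastal=4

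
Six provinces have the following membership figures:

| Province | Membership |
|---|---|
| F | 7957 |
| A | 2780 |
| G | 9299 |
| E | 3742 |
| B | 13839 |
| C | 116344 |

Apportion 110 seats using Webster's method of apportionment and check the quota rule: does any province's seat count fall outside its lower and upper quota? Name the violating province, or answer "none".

Standard quotas: F 5.685, A 1.986, G 6.644, E 2.674, B 9.888, C 83.124.
Webster allocation: F 6, A 2, G 7, E 3, B 10, C 82.
C has quota 83.124 (lower 83, upper 84) but receives 82 — outside the quota interval.

C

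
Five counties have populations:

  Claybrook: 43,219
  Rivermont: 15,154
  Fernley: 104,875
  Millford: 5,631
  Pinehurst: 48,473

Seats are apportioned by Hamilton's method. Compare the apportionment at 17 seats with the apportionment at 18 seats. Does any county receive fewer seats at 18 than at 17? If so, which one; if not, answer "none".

At 17 seats: Claybrook 3, Rivermont 1, Fernley 8, Millford 1, Pinehurst 4.
At 18 seats: Claybrook 4, Rivermont 1, Fernley 9, Millford 0, Pinehurst 4.
Millford drops from 1 to 0.

Millford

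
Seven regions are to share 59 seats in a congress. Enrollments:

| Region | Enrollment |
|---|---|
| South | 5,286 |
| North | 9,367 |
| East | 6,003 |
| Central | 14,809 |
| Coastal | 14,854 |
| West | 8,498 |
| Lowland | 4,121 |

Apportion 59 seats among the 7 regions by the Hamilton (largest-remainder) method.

South=5, North=9, East=5, Central=14, Coastal=14, West=8, Lowland=4

Standard divisor: 62938 ÷ 59 ≈ 1066.746.
Standard quotas: South 4.9553, North 8.7809, East 5.6274, Central 13.8824, Coastal 13.9246, West 7.9663, Lowland 3.8632.
Lower quotas: South 4, North 8, East 5, Central 13, Coastal 13, West 7, Lowland 3 (sum 53, leaving 6 seats).
Remainders in descending order: West 0.9663, South 0.9553, Coastal 0.9246, Central 0.8824, Lowland 0.8632, North 0.7809, East 0.6274.
Largest remainders: West, South, Coastal, Central, Lowland, North receive the extra seats.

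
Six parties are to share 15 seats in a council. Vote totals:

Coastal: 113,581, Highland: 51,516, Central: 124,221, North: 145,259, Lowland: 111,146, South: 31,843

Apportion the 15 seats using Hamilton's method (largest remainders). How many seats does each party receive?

Standard divisor: 577566 ÷ 15 ≈ 38504.4.
Standard quotas: Coastal 2.9498, Highland 1.3379, Central 3.2262, North 3.7725, Lowland 2.8866, South 0.8270.
Lower quotas: Coastal 2, Highland 1, Central 3, North 3, Lowland 2, South 0 (sum 11, leaving 4 seats).
Remainders in descending order: Coastal 0.9498, Lowland 0.8866, South 0.8270, North 0.7725, Highland 0.3379, Central 0.2262.
The surplus seats go to Coastal, Lowland, South, North.

Coastal=3; Highland=1; Central=3; North=4; Lowland=3; South=1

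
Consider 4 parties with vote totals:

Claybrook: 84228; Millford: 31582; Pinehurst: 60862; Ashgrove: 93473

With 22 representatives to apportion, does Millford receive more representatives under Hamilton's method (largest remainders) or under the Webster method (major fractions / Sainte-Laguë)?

Webster

Hamilton: Claybrook 7, Millford 2, Pinehurst 5, Ashgrove 8.
Webster: Claybrook 7, Millford 3, Pinehurst 5, Ashgrove 7.
Millford gets 2 under Hamilton and 3 under Webster.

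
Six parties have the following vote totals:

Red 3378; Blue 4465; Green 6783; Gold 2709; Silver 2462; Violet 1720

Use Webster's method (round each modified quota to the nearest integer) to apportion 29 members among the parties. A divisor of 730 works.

With modified divisor 730: modified quotas Red 4.627, Blue 6.116, Green 9.292, Gold 3.711, Silver 3.373, Violet 2.356.
Rounding to the nearest integer: Red 5, Blue 6, Green 9, Gold 4, Silver 3, Violet 2 (total 29).

Red: 5; Blue: 6; Green: 9; Gold: 4; Silver: 3; Violet: 2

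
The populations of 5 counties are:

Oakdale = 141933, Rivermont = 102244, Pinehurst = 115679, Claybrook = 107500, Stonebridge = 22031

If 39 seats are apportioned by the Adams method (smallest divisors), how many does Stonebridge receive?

Standard divisor 489387/39 ≈ 12548.385; standard quotas: Oakdale 11.311, Rivermont 8.148, Pinehurst 9.219, Claybrook 8.567, Stonebridge 1.756.
Rounding up gives 12, 9, 10, 9, 2 = 42 seats, so the divisor must be adjusted.
With modified divisor 13200: modified quotas Oakdale 10.752, Rivermont 7.746, Pinehurst 8.764, Claybrook 8.144, Stonebridge 1.669.
Rounding up: Oakdale 11, Rivermont 8, Pinehurst 9, Claybrook 9, Stonebridge 2 (total 39).
Stonebridge receives 2.

2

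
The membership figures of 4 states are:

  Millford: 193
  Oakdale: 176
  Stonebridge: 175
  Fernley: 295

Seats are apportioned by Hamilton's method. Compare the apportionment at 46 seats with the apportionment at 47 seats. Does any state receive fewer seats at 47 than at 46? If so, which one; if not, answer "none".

none

At 46 seats: Millford 10, Oakdale 10, Stonebridge 10, Fernley 16.
At 47 seats: Millford 11, Oakdale 10, Stonebridge 10, Fernley 16.
No state's allocation decreased.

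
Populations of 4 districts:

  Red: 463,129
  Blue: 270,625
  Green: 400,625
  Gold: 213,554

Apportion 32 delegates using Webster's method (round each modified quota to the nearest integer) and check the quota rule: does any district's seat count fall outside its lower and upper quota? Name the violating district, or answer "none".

Standard quotas: Red 10.995, Blue 6.425, Green 9.511, Gold 5.070.
Webster allocation: Red 11, Blue 6, Green 10, Gold 5.
Every allocation lies between the lower and upper quota.

none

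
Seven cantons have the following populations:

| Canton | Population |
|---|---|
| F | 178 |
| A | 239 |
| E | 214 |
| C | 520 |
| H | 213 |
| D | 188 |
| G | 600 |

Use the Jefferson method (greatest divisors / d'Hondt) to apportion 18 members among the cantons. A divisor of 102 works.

F: 1, A: 2, E: 2, C: 5, H: 2, D: 1, G: 5

With modified divisor 102: modified quotas F 1.745, A 2.343, E 2.098, C 5.098, H 2.088, D 1.843, G 5.882.
Rounding down: F 1, A 2, E 2, C 5, H 2, D 1, G 5 (total 18).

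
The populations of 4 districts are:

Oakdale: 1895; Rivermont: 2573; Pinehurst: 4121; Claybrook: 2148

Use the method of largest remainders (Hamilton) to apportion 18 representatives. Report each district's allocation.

Standard divisor: 10737 ÷ 18 ≈ 596.5.
Standard quotas: Oakdale 3.177, Rivermont 4.313, Pinehurst 6.909, Claybrook 3.601.
Lower quotas: Oakdale 3, Rivermont 4, Pinehurst 6, Claybrook 3 (sum 16, leaving 2 seats).
Remainders in descending order: Pinehurst 0.909, Claybrook 0.601, Rivermont 0.313, Oakdale 0.177.
Largest remainders: Pinehurst, Claybrook receive the extra seats.

Oakdale: 3, Rivermont: 4, Pinehurst: 7, Claybrook: 4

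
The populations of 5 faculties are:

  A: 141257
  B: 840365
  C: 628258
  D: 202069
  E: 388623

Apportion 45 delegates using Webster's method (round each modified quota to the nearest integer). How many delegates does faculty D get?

4

Standard divisor 2200572/45 ≈ 48901.6; standard quotas: A 2.889, B 17.185, C 12.847, D 4.132, E 7.947.
Rounding to the nearest integer gives A 3, B 17, C 13, D 4, E 8 — total 45, matching the house size, so no adjustment is needed.
D receives 4.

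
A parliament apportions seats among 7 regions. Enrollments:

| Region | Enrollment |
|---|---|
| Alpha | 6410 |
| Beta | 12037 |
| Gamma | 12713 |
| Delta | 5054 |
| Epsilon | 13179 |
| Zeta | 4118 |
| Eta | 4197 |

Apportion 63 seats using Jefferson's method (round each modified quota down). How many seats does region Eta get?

Standard divisor 57708/63 ≈ 916; standard quotas: Alpha 6.998, Beta 13.141, Gamma 13.879, Delta 5.517, Epsilon 14.388, Zeta 4.496, Eta 4.582.
Rounding down gives 6, 13, 13, 5, 14, 4, 4 = 59 seats, so the divisor must be adjusted.
With modified divisor 850: modified quotas Alpha 7.541, Beta 14.161, Gamma 14.956, Delta 5.946, Epsilon 15.505, Zeta 4.845, Eta 4.938.
Rounding down: Alpha 7, Beta 14, Gamma 14, Delta 5, Epsilon 15, Zeta 4, Eta 4 (total 63).
Eta receives 4.

4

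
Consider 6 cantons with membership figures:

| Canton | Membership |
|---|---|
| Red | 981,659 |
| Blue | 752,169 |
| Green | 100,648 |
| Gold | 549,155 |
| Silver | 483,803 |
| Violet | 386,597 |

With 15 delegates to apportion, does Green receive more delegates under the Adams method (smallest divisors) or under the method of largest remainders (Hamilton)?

Adams: Red 4, Blue 3, Green 1, Gold 3, Silver 2, Violet 2.
Hamilton: Red 5, Blue 3, Green 0, Gold 3, Silver 2, Violet 2.
Green gets 1 under Adams and 0 under Hamilton.

Adams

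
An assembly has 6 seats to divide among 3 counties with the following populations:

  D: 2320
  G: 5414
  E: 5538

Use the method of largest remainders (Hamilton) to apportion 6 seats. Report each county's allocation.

D: 1, G: 2, E: 3

The standard divisor is 13272/6 = 2212.
Standard quotas: D 1.0488, G 2.4476, E 2.5036.
Lower quotas: D 1, G 2, E 2 (sum 5, leaving 1 seat).
Remainders in descending order: E 0.5036, G 0.4476, D 0.0488.
The surplus seat goes to E.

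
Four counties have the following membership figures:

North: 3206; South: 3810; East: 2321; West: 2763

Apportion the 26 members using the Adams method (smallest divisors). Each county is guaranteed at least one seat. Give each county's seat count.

Standard divisor 12100/26 ≈ 465.385; standard quotas: North 6.889, South 8.187, East 4.987, West 5.937.
Rounding up gives 7, 9, 5, 6 = 27 seats, so the divisor must be adjusted.
With modified divisor 500: modified quotas North 6.412, South 7.620, East 4.642, West 5.526.
Rounding up: North 7, South 8, East 5, West 6 (total 26).

North: 7, South: 8, East: 5, West: 6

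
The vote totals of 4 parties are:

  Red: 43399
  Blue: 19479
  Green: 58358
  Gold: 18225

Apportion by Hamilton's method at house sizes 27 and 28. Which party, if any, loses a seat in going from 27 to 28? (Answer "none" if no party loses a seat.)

At 27 seats: Red 8, Blue 4, Green 11, Gold 4.
At 28 seats: Red 9, Blue 4, Green 12, Gold 3.
Gold drops from 4 to 3.

Gold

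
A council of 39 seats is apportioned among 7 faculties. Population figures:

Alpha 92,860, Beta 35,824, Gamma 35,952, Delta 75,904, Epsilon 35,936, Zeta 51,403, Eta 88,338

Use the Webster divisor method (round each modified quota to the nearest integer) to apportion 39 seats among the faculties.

Alpha 9, Beta 3, Gamma 3, Delta 7, Epsilon 3, Zeta 5, Eta 9

Standard divisor 416217/39 ≈ 10672.231; standard quotas: Alpha 8.701, Beta 3.357, Gamma 3.369, Delta 7.112, Epsilon 3.367, Zeta 4.817, Eta 8.277.
Rounding to the nearest integer gives 9, 3, 3, 7, 3, 5, 8 = 38 seats, so the divisor must be adjusted.
With modified divisor 10332: modified quotas Alpha 8.988, Beta 3.467, Gamma 3.480, Delta 7.346, Epsilon 3.478, Zeta 4.975, Eta 8.550.
Rounding to the nearest integer: Alpha 9, Beta 3, Gamma 3, Delta 7, Epsilon 3, Zeta 5, Eta 9 (total 39).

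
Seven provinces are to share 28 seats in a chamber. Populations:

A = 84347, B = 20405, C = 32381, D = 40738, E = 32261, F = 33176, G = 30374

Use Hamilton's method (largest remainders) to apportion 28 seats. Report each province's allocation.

Standard divisor: 273682 ÷ 28 ≈ 9774.357.
Standard quotas: A 8.6294, B 2.0876, C 3.3129, D 4.1678, E 3.3006, F 3.3942, G 3.1075.
Lower quotas: A 8, B 2, C 3, D 4, E 3, F 3, G 3 (sum 26, leaving 2 seats).
Remainders in descending order: A 0.6294, F 0.3942, C 0.3129, E 0.3006, D 0.1678, G 0.1075, B 0.0876.
The surplus seats go to A, F.

A 9, B 2, C 3, D 4, E 3, F 4, G 3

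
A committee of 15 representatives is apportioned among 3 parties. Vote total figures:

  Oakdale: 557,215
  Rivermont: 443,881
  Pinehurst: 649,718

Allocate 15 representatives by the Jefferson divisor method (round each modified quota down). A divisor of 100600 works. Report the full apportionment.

Oakdale 5, Rivermont 4, Pinehurst 6

With modified divisor 100600: modified quotas Oakdale 5.539, Rivermont 4.412, Pinehurst 6.458.
Rounding down: Oakdale 5, Rivermont 4, Pinehurst 6 (total 15).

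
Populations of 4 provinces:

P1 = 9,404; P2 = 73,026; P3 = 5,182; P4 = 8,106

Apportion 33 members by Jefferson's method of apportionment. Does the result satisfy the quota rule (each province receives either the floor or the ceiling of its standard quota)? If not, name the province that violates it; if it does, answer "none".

P2

Standard quotas: P1 3.242, P2 25.177, P3 1.787, P4 2.795.
Jefferson allocation: P1 3, P2 27, P3 1, P4 2.
P2 has quota 25.177 (lower 25, upper 26) but receives 27 — outside the quota interval.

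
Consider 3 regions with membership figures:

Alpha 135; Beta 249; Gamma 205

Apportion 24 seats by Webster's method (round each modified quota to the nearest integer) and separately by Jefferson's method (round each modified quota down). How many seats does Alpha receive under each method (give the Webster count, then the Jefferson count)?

Webster: Alpha 6, Beta 10, Gamma 8.
Jefferson: Alpha 5, Beta 10, Gamma 9.
Alpha gets 6 under Webster and 5 under Jefferson.

6 and 5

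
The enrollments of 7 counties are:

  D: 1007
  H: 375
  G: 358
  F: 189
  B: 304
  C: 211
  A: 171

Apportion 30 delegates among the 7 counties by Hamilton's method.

Standard divisor: 2615 ÷ 30 ≈ 87.167.
Standard quotas: D 11.553, H 4.302, G 4.107, F 2.168, B 3.488, C 2.421, A 1.962.
Lower quotas: D 11, H 4, G 4, F 2, B 3, C 2, A 1 (sum 27, leaving 3 seats).
Remainders in descending order: A 0.962, D 0.553, B 0.488, C 0.421, H 0.302, F 0.168, G 0.107.
Largest remainders: A, D, B receive the extra seats.

D 12, H 4, G 4, F 2, B 4, C 2, A 2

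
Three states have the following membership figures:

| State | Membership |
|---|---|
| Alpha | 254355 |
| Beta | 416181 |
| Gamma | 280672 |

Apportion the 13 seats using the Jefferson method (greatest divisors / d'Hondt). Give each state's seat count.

Standard divisor 951208/13 ≈ 73169.846; standard quotas: Alpha 3.476, Beta 5.688, Gamma 3.836.
Rounding down gives 3, 5, 3 = 11 seats, so the divisor must be adjusted.
With modified divisor 66500: modified quotas Alpha 3.825, Beta 6.258, Gamma 4.221.
Rounding down: Alpha 3, Beta 6, Gamma 4 (total 13).

Alpha 3, Beta 6, Gamma 4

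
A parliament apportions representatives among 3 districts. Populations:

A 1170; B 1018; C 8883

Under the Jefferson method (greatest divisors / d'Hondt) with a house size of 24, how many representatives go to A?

Standard divisor 11071/24 ≈ 461.292; standard quotas: A 2.536, B 2.207, C 19.257.
Rounding down gives 2, 2, 19 = 23 seats, so the divisor must be adjusted.
With modified divisor 430: modified quotas A 2.721, B 2.367, C 20.658.
Rounding down: A 2, B 2, C 20 (total 24).
A receives 2.

2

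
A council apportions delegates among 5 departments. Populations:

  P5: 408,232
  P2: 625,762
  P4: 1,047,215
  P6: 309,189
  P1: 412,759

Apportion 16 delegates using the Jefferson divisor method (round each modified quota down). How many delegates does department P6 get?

Standard divisor 2803157/16 ≈ 175197.312; standard quotas: P5 2.330, P2 3.572, P4 5.977, P6 1.765, P1 2.356.
Rounding down gives 2, 3, 5, 1, 2 = 13 seats, so the divisor must be adjusted.
With modified divisor 152100: modified quotas P5 2.684, P2 4.114, P4 6.885, P6 2.033, P1 2.714.
Rounding down: P5 2, P2 4, P4 6, P6 2, P1 2 (total 16).
P6 receives 2.

2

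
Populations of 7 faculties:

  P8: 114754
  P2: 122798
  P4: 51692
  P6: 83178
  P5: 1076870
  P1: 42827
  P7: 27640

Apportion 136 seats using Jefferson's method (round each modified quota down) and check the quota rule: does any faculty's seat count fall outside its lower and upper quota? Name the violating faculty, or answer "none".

P5

Standard quotas: P8 10.269, P2 10.989, P4 4.626, P6 7.443, P5 96.367, P1 3.832, P7 2.473.
Jefferson allocation: P8 10, P2 11, P4 4, P6 7, P5 99, P1 3, P7 2.
P5 has quota 96.367 (lower 96, upper 97) but receives 99 — outside the quota interval.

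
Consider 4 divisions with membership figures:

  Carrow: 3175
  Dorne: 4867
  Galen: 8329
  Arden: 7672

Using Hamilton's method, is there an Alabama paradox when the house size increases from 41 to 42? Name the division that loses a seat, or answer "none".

none

At 41 seats: Carrow 6, Dorne 8, Galen 14, Arden 13.
At 42 seats: Carrow 6, Dorne 8, Galen 15, Arden 13.
No division's allocation decreased.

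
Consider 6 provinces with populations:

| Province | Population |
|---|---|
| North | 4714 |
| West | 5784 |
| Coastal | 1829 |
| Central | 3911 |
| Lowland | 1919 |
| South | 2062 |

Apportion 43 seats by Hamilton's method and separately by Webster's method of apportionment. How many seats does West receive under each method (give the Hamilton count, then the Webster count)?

Hamilton: North 10, West 12, Coastal 4, Central 8, Lowland 4, South 5.
Webster: North 10, West 13, Coastal 4, Central 8, Lowland 4, South 4.
West gets 12 under Hamilton and 13 under Webster.

12 and 13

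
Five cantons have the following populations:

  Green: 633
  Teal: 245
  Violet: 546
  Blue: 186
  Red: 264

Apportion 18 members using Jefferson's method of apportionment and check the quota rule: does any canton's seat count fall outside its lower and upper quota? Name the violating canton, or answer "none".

Standard quotas: Green 6.080, Teal 2.353, Violet 5.244, Blue 1.787, Red 2.536.
Jefferson allocation: Green 6, Teal 2, Violet 6, Blue 2, Red 2.
Every allocation lies between the lower and upper quota.

none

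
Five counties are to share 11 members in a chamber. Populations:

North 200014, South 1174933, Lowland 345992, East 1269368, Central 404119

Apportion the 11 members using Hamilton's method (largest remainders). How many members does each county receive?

Total 3394426; standard divisor 3394426/11 ≈ 308584.182.
Standard quotas: North 0.6482, South 3.8075, Lowland 1.1212, East 4.1135, Central 1.3096.
Lower quotas: North 0, South 3, Lowland 1, East 4, Central 1 (sum 9, leaving 2 seats).
Remainders in descending order: South 0.8075, North 0.6482, Central 0.3096, Lowland 0.1212, East 0.1135.
The surplus seats go to South, North.

North 1, South 4, Lowland 1, East 4, Central 1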